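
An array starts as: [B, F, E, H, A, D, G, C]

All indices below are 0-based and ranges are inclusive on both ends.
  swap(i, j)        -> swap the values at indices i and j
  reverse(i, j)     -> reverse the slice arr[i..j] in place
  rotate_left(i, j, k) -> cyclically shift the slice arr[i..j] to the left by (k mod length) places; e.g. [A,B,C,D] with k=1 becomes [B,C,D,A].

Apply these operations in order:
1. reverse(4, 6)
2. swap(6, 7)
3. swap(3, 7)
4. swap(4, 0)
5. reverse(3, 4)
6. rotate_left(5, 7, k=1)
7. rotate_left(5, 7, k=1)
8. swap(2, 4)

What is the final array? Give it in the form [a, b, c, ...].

Answer: [G, F, A, B, E, H, D, C]

Derivation:
After 1 (reverse(4, 6)): [B, F, E, H, G, D, A, C]
After 2 (swap(6, 7)): [B, F, E, H, G, D, C, A]
After 3 (swap(3, 7)): [B, F, E, A, G, D, C, H]
After 4 (swap(4, 0)): [G, F, E, A, B, D, C, H]
After 5 (reverse(3, 4)): [G, F, E, B, A, D, C, H]
After 6 (rotate_left(5, 7, k=1)): [G, F, E, B, A, C, H, D]
After 7 (rotate_left(5, 7, k=1)): [G, F, E, B, A, H, D, C]
After 8 (swap(2, 4)): [G, F, A, B, E, H, D, C]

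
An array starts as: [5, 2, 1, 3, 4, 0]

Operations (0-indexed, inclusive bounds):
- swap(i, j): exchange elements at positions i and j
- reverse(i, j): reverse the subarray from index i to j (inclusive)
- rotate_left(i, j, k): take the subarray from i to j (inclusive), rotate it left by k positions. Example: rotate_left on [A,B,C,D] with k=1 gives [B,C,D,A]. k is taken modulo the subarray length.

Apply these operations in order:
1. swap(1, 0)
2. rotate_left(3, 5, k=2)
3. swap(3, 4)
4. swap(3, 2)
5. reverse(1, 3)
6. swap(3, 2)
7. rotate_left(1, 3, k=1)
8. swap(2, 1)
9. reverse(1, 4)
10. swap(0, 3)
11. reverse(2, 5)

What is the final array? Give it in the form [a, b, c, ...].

After 1 (swap(1, 0)): [2, 5, 1, 3, 4, 0]
After 2 (rotate_left(3, 5, k=2)): [2, 5, 1, 0, 3, 4]
After 3 (swap(3, 4)): [2, 5, 1, 3, 0, 4]
After 4 (swap(3, 2)): [2, 5, 3, 1, 0, 4]
After 5 (reverse(1, 3)): [2, 1, 3, 5, 0, 4]
After 6 (swap(3, 2)): [2, 1, 5, 3, 0, 4]
After 7 (rotate_left(1, 3, k=1)): [2, 5, 3, 1, 0, 4]
After 8 (swap(2, 1)): [2, 3, 5, 1, 0, 4]
After 9 (reverse(1, 4)): [2, 0, 1, 5, 3, 4]
After 10 (swap(0, 3)): [5, 0, 1, 2, 3, 4]
After 11 (reverse(2, 5)): [5, 0, 4, 3, 2, 1]

Answer: [5, 0, 4, 3, 2, 1]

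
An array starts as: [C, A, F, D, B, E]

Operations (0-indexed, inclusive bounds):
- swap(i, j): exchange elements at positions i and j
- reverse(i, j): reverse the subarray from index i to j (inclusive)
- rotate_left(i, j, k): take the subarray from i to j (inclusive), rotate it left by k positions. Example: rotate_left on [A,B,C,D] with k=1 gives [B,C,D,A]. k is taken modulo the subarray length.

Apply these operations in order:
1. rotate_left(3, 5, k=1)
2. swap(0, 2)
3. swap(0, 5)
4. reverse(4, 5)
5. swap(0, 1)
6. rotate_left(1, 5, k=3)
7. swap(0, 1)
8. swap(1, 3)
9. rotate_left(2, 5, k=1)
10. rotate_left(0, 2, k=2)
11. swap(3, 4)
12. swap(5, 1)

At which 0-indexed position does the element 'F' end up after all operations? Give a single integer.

After 1 (rotate_left(3, 5, k=1)): [C, A, F, B, E, D]
After 2 (swap(0, 2)): [F, A, C, B, E, D]
After 3 (swap(0, 5)): [D, A, C, B, E, F]
After 4 (reverse(4, 5)): [D, A, C, B, F, E]
After 5 (swap(0, 1)): [A, D, C, B, F, E]
After 6 (rotate_left(1, 5, k=3)): [A, F, E, D, C, B]
After 7 (swap(0, 1)): [F, A, E, D, C, B]
After 8 (swap(1, 3)): [F, D, E, A, C, B]
After 9 (rotate_left(2, 5, k=1)): [F, D, A, C, B, E]
After 10 (rotate_left(0, 2, k=2)): [A, F, D, C, B, E]
After 11 (swap(3, 4)): [A, F, D, B, C, E]
After 12 (swap(5, 1)): [A, E, D, B, C, F]

Answer: 5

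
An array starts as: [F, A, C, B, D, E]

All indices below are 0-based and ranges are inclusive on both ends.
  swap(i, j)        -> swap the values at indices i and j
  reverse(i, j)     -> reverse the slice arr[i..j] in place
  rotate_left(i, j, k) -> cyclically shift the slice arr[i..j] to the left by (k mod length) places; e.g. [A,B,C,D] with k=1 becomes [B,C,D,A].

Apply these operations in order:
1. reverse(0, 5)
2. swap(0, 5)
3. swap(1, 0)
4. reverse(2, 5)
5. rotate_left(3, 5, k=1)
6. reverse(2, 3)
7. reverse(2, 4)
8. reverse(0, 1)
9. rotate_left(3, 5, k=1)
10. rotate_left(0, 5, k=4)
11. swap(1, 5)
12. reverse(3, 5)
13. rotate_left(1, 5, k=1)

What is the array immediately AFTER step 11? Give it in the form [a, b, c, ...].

Answer: [A, C, F, D, B, E]

Derivation:
After 1 (reverse(0, 5)): [E, D, B, C, A, F]
After 2 (swap(0, 5)): [F, D, B, C, A, E]
After 3 (swap(1, 0)): [D, F, B, C, A, E]
After 4 (reverse(2, 5)): [D, F, E, A, C, B]
After 5 (rotate_left(3, 5, k=1)): [D, F, E, C, B, A]
After 6 (reverse(2, 3)): [D, F, C, E, B, A]
After 7 (reverse(2, 4)): [D, F, B, E, C, A]
After 8 (reverse(0, 1)): [F, D, B, E, C, A]
After 9 (rotate_left(3, 5, k=1)): [F, D, B, C, A, E]
After 10 (rotate_left(0, 5, k=4)): [A, E, F, D, B, C]
After 11 (swap(1, 5)): [A, C, F, D, B, E]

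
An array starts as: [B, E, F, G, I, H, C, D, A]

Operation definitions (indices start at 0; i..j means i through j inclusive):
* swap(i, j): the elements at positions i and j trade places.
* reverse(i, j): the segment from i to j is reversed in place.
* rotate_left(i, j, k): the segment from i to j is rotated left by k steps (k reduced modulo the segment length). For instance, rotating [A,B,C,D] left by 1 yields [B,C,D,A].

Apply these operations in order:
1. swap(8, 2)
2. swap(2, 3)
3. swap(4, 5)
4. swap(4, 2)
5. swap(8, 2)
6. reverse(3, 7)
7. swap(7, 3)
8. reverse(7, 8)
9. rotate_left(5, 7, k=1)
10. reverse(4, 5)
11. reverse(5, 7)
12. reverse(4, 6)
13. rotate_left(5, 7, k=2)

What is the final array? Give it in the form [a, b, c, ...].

Answer: [B, E, F, A, H, C, I, G, D]

Derivation:
After 1 (swap(8, 2)): [B, E, A, G, I, H, C, D, F]
After 2 (swap(2, 3)): [B, E, G, A, I, H, C, D, F]
After 3 (swap(4, 5)): [B, E, G, A, H, I, C, D, F]
After 4 (swap(4, 2)): [B, E, H, A, G, I, C, D, F]
After 5 (swap(8, 2)): [B, E, F, A, G, I, C, D, H]
After 6 (reverse(3, 7)): [B, E, F, D, C, I, G, A, H]
After 7 (swap(7, 3)): [B, E, F, A, C, I, G, D, H]
After 8 (reverse(7, 8)): [B, E, F, A, C, I, G, H, D]
After 9 (rotate_left(5, 7, k=1)): [B, E, F, A, C, G, H, I, D]
After 10 (reverse(4, 5)): [B, E, F, A, G, C, H, I, D]
After 11 (reverse(5, 7)): [B, E, F, A, G, I, H, C, D]
After 12 (reverse(4, 6)): [B, E, F, A, H, I, G, C, D]
After 13 (rotate_left(5, 7, k=2)): [B, E, F, A, H, C, I, G, D]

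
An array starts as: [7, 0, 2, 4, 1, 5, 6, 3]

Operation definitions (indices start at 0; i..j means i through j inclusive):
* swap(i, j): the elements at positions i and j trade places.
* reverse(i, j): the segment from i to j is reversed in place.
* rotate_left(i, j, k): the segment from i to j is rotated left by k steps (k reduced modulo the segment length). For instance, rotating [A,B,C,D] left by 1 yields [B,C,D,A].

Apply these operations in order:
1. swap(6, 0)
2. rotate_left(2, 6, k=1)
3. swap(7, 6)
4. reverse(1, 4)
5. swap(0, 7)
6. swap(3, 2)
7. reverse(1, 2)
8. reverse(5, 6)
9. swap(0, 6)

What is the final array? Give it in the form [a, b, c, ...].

After 1 (swap(6, 0)): [6, 0, 2, 4, 1, 5, 7, 3]
After 2 (rotate_left(2, 6, k=1)): [6, 0, 4, 1, 5, 7, 2, 3]
After 3 (swap(7, 6)): [6, 0, 4, 1, 5, 7, 3, 2]
After 4 (reverse(1, 4)): [6, 5, 1, 4, 0, 7, 3, 2]
After 5 (swap(0, 7)): [2, 5, 1, 4, 0, 7, 3, 6]
After 6 (swap(3, 2)): [2, 5, 4, 1, 0, 7, 3, 6]
After 7 (reverse(1, 2)): [2, 4, 5, 1, 0, 7, 3, 6]
After 8 (reverse(5, 6)): [2, 4, 5, 1, 0, 3, 7, 6]
After 9 (swap(0, 6)): [7, 4, 5, 1, 0, 3, 2, 6]

Answer: [7, 4, 5, 1, 0, 3, 2, 6]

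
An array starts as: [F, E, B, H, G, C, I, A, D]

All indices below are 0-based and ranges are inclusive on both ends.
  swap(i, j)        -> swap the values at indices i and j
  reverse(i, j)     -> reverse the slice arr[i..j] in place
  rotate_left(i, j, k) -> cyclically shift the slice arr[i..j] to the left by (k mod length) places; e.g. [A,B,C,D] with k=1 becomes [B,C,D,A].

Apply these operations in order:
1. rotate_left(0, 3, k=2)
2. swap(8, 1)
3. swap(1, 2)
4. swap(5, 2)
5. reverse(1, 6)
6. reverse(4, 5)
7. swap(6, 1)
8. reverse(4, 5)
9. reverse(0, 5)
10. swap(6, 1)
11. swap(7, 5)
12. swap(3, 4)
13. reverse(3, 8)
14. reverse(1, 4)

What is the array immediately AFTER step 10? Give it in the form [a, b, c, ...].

Answer: [C, I, G, D, F, B, E, A, H]

Derivation:
After 1 (rotate_left(0, 3, k=2)): [B, H, F, E, G, C, I, A, D]
After 2 (swap(8, 1)): [B, D, F, E, G, C, I, A, H]
After 3 (swap(1, 2)): [B, F, D, E, G, C, I, A, H]
After 4 (swap(5, 2)): [B, F, C, E, G, D, I, A, H]
After 5 (reverse(1, 6)): [B, I, D, G, E, C, F, A, H]
After 6 (reverse(4, 5)): [B, I, D, G, C, E, F, A, H]
After 7 (swap(6, 1)): [B, F, D, G, C, E, I, A, H]
After 8 (reverse(4, 5)): [B, F, D, G, E, C, I, A, H]
After 9 (reverse(0, 5)): [C, E, G, D, F, B, I, A, H]
After 10 (swap(6, 1)): [C, I, G, D, F, B, E, A, H]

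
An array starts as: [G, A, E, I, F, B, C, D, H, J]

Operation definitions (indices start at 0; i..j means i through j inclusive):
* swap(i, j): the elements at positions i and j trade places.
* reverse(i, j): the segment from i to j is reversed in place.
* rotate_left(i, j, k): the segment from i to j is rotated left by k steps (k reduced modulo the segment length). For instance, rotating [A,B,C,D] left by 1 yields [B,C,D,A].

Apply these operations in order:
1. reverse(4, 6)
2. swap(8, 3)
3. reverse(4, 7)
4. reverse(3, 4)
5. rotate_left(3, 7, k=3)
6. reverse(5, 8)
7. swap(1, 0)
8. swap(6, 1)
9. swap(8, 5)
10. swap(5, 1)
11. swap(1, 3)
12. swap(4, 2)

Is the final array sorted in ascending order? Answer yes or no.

Answer: yes

Derivation:
After 1 (reverse(4, 6)): [G, A, E, I, C, B, F, D, H, J]
After 2 (swap(8, 3)): [G, A, E, H, C, B, F, D, I, J]
After 3 (reverse(4, 7)): [G, A, E, H, D, F, B, C, I, J]
After 4 (reverse(3, 4)): [G, A, E, D, H, F, B, C, I, J]
After 5 (rotate_left(3, 7, k=3)): [G, A, E, B, C, D, H, F, I, J]
After 6 (reverse(5, 8)): [G, A, E, B, C, I, F, H, D, J]
After 7 (swap(1, 0)): [A, G, E, B, C, I, F, H, D, J]
After 8 (swap(6, 1)): [A, F, E, B, C, I, G, H, D, J]
After 9 (swap(8, 5)): [A, F, E, B, C, D, G, H, I, J]
After 10 (swap(5, 1)): [A, D, E, B, C, F, G, H, I, J]
After 11 (swap(1, 3)): [A, B, E, D, C, F, G, H, I, J]
After 12 (swap(4, 2)): [A, B, C, D, E, F, G, H, I, J]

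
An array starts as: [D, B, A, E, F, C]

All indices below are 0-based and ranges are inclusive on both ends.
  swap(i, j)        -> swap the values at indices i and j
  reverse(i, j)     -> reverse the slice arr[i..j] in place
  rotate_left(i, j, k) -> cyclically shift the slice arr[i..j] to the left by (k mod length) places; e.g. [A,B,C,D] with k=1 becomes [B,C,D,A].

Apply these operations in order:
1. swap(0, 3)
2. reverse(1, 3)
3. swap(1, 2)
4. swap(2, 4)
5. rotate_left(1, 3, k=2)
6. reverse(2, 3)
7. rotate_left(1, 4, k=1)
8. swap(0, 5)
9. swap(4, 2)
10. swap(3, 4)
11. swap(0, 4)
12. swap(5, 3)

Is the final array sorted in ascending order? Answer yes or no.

After 1 (swap(0, 3)): [E, B, A, D, F, C]
After 2 (reverse(1, 3)): [E, D, A, B, F, C]
After 3 (swap(1, 2)): [E, A, D, B, F, C]
After 4 (swap(2, 4)): [E, A, F, B, D, C]
After 5 (rotate_left(1, 3, k=2)): [E, B, A, F, D, C]
After 6 (reverse(2, 3)): [E, B, F, A, D, C]
After 7 (rotate_left(1, 4, k=1)): [E, F, A, D, B, C]
After 8 (swap(0, 5)): [C, F, A, D, B, E]
After 9 (swap(4, 2)): [C, F, B, D, A, E]
After 10 (swap(3, 4)): [C, F, B, A, D, E]
After 11 (swap(0, 4)): [D, F, B, A, C, E]
After 12 (swap(5, 3)): [D, F, B, E, C, A]

Answer: no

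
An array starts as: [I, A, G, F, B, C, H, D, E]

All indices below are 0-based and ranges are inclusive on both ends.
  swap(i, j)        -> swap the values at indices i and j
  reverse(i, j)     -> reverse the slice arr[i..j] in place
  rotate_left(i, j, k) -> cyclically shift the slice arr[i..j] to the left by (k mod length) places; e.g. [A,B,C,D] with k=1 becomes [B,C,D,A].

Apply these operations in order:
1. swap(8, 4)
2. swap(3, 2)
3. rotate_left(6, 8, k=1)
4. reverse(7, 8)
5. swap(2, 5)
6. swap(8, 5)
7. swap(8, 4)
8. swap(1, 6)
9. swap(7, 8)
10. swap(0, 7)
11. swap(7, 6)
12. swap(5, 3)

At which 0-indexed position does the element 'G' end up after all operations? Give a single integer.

After 1 (swap(8, 4)): [I, A, G, F, E, C, H, D, B]
After 2 (swap(3, 2)): [I, A, F, G, E, C, H, D, B]
After 3 (rotate_left(6, 8, k=1)): [I, A, F, G, E, C, D, B, H]
After 4 (reverse(7, 8)): [I, A, F, G, E, C, D, H, B]
After 5 (swap(2, 5)): [I, A, C, G, E, F, D, H, B]
After 6 (swap(8, 5)): [I, A, C, G, E, B, D, H, F]
After 7 (swap(8, 4)): [I, A, C, G, F, B, D, H, E]
After 8 (swap(1, 6)): [I, D, C, G, F, B, A, H, E]
After 9 (swap(7, 8)): [I, D, C, G, F, B, A, E, H]
After 10 (swap(0, 7)): [E, D, C, G, F, B, A, I, H]
After 11 (swap(7, 6)): [E, D, C, G, F, B, I, A, H]
After 12 (swap(5, 3)): [E, D, C, B, F, G, I, A, H]

Answer: 5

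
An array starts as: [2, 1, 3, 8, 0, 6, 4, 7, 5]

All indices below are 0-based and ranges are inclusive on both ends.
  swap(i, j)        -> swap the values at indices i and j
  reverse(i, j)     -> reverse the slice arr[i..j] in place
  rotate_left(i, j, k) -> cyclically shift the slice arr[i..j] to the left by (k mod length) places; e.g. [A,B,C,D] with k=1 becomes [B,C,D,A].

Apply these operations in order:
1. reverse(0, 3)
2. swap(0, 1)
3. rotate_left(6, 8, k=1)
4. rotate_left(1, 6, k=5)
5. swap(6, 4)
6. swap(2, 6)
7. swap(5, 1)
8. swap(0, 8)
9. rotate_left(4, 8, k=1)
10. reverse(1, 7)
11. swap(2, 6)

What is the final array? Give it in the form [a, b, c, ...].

After 1 (reverse(0, 3)): [8, 3, 1, 2, 0, 6, 4, 7, 5]
After 2 (swap(0, 1)): [3, 8, 1, 2, 0, 6, 4, 7, 5]
After 3 (rotate_left(6, 8, k=1)): [3, 8, 1, 2, 0, 6, 7, 5, 4]
After 4 (rotate_left(1, 6, k=5)): [3, 7, 8, 1, 2, 0, 6, 5, 4]
After 5 (swap(6, 4)): [3, 7, 8, 1, 6, 0, 2, 5, 4]
After 6 (swap(2, 6)): [3, 7, 2, 1, 6, 0, 8, 5, 4]
After 7 (swap(5, 1)): [3, 0, 2, 1, 6, 7, 8, 5, 4]
After 8 (swap(0, 8)): [4, 0, 2, 1, 6, 7, 8, 5, 3]
After 9 (rotate_left(4, 8, k=1)): [4, 0, 2, 1, 7, 8, 5, 3, 6]
After 10 (reverse(1, 7)): [4, 3, 5, 8, 7, 1, 2, 0, 6]
After 11 (swap(2, 6)): [4, 3, 2, 8, 7, 1, 5, 0, 6]

Answer: [4, 3, 2, 8, 7, 1, 5, 0, 6]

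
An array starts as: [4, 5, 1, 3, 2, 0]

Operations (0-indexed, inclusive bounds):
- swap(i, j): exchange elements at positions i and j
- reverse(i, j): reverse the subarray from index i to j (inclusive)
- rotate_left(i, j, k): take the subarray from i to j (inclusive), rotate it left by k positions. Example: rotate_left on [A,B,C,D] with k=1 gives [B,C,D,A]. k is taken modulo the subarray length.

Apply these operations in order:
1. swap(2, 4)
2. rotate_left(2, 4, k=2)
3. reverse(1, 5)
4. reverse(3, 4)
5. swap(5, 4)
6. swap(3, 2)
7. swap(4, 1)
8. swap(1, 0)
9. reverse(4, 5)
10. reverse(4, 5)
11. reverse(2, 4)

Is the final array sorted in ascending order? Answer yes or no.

After 1 (swap(2, 4)): [4, 5, 2, 3, 1, 0]
After 2 (rotate_left(2, 4, k=2)): [4, 5, 1, 2, 3, 0]
After 3 (reverse(1, 5)): [4, 0, 3, 2, 1, 5]
After 4 (reverse(3, 4)): [4, 0, 3, 1, 2, 5]
After 5 (swap(5, 4)): [4, 0, 3, 1, 5, 2]
After 6 (swap(3, 2)): [4, 0, 1, 3, 5, 2]
After 7 (swap(4, 1)): [4, 5, 1, 3, 0, 2]
After 8 (swap(1, 0)): [5, 4, 1, 3, 0, 2]
After 9 (reverse(4, 5)): [5, 4, 1, 3, 2, 0]
After 10 (reverse(4, 5)): [5, 4, 1, 3, 0, 2]
After 11 (reverse(2, 4)): [5, 4, 0, 3, 1, 2]

Answer: no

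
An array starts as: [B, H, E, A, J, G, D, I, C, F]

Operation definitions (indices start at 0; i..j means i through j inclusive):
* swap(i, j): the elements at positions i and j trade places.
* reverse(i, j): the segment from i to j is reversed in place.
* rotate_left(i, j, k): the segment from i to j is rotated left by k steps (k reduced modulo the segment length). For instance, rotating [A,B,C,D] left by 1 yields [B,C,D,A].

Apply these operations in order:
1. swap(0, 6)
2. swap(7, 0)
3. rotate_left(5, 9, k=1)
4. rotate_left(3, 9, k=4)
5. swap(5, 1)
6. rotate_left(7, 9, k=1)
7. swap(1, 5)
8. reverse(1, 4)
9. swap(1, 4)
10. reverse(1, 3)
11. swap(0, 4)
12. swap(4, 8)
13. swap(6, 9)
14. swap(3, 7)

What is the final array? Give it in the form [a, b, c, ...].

After 1 (swap(0, 6)): [D, H, E, A, J, G, B, I, C, F]
After 2 (swap(7, 0)): [I, H, E, A, J, G, B, D, C, F]
After 3 (rotate_left(5, 9, k=1)): [I, H, E, A, J, B, D, C, F, G]
After 4 (rotate_left(3, 9, k=4)): [I, H, E, C, F, G, A, J, B, D]
After 5 (swap(5, 1)): [I, G, E, C, F, H, A, J, B, D]
After 6 (rotate_left(7, 9, k=1)): [I, G, E, C, F, H, A, B, D, J]
After 7 (swap(1, 5)): [I, H, E, C, F, G, A, B, D, J]
After 8 (reverse(1, 4)): [I, F, C, E, H, G, A, B, D, J]
After 9 (swap(1, 4)): [I, H, C, E, F, G, A, B, D, J]
After 10 (reverse(1, 3)): [I, E, C, H, F, G, A, B, D, J]
After 11 (swap(0, 4)): [F, E, C, H, I, G, A, B, D, J]
After 12 (swap(4, 8)): [F, E, C, H, D, G, A, B, I, J]
After 13 (swap(6, 9)): [F, E, C, H, D, G, J, B, I, A]
After 14 (swap(3, 7)): [F, E, C, B, D, G, J, H, I, A]

Answer: [F, E, C, B, D, G, J, H, I, A]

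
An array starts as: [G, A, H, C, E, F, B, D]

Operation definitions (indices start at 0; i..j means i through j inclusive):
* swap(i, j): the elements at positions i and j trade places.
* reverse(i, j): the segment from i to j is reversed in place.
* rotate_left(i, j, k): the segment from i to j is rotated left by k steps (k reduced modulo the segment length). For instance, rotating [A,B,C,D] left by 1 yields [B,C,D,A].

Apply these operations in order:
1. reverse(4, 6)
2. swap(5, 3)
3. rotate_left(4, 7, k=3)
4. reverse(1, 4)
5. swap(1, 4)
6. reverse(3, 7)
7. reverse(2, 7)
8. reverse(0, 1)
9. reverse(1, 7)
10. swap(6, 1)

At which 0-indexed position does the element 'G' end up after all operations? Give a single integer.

Answer: 7

Derivation:
After 1 (reverse(4, 6)): [G, A, H, C, B, F, E, D]
After 2 (swap(5, 3)): [G, A, H, F, B, C, E, D]
After 3 (rotate_left(4, 7, k=3)): [G, A, H, F, D, B, C, E]
After 4 (reverse(1, 4)): [G, D, F, H, A, B, C, E]
After 5 (swap(1, 4)): [G, A, F, H, D, B, C, E]
After 6 (reverse(3, 7)): [G, A, F, E, C, B, D, H]
After 7 (reverse(2, 7)): [G, A, H, D, B, C, E, F]
After 8 (reverse(0, 1)): [A, G, H, D, B, C, E, F]
After 9 (reverse(1, 7)): [A, F, E, C, B, D, H, G]
After 10 (swap(6, 1)): [A, H, E, C, B, D, F, G]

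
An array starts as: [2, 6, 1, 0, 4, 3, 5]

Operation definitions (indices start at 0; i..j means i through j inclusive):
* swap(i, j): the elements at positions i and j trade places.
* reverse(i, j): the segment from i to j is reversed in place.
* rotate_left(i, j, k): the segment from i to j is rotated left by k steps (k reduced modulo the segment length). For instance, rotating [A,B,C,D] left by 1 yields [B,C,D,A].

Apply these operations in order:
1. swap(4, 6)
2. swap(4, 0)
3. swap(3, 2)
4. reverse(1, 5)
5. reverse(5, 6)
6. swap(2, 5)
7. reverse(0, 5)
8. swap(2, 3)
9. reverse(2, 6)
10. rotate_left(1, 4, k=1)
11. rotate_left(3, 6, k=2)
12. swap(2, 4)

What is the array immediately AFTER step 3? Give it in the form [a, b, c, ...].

Answer: [5, 6, 0, 1, 2, 3, 4]

Derivation:
After 1 (swap(4, 6)): [2, 6, 1, 0, 5, 3, 4]
After 2 (swap(4, 0)): [5, 6, 1, 0, 2, 3, 4]
After 3 (swap(3, 2)): [5, 6, 0, 1, 2, 3, 4]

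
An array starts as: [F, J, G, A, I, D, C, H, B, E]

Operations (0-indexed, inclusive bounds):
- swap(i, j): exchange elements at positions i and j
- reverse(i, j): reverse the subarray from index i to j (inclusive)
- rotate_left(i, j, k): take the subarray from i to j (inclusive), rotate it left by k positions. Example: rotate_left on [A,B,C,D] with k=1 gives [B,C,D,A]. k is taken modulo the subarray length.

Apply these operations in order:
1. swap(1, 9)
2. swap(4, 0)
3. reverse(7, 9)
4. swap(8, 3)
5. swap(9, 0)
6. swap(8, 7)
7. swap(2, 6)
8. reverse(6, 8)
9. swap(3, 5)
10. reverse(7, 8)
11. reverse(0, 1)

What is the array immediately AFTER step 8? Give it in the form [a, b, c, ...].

Answer: [H, E, C, B, F, D, J, A, G, I]

Derivation:
After 1 (swap(1, 9)): [F, E, G, A, I, D, C, H, B, J]
After 2 (swap(4, 0)): [I, E, G, A, F, D, C, H, B, J]
After 3 (reverse(7, 9)): [I, E, G, A, F, D, C, J, B, H]
After 4 (swap(8, 3)): [I, E, G, B, F, D, C, J, A, H]
After 5 (swap(9, 0)): [H, E, G, B, F, D, C, J, A, I]
After 6 (swap(8, 7)): [H, E, G, B, F, D, C, A, J, I]
After 7 (swap(2, 6)): [H, E, C, B, F, D, G, A, J, I]
After 8 (reverse(6, 8)): [H, E, C, B, F, D, J, A, G, I]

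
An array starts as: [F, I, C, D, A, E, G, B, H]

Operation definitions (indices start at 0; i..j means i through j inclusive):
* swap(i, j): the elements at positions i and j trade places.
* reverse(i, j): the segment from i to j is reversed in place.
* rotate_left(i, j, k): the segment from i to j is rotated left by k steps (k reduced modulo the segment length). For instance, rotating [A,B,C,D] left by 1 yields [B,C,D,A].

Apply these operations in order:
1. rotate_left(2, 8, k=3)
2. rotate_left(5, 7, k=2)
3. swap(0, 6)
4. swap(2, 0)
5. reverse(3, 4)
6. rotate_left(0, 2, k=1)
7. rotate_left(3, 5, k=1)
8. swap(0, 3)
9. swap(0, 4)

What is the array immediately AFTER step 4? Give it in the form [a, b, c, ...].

Answer: [E, I, H, G, B, D, F, C, A]

Derivation:
After 1 (rotate_left(2, 8, k=3)): [F, I, E, G, B, H, C, D, A]
After 2 (rotate_left(5, 7, k=2)): [F, I, E, G, B, D, H, C, A]
After 3 (swap(0, 6)): [H, I, E, G, B, D, F, C, A]
After 4 (swap(2, 0)): [E, I, H, G, B, D, F, C, A]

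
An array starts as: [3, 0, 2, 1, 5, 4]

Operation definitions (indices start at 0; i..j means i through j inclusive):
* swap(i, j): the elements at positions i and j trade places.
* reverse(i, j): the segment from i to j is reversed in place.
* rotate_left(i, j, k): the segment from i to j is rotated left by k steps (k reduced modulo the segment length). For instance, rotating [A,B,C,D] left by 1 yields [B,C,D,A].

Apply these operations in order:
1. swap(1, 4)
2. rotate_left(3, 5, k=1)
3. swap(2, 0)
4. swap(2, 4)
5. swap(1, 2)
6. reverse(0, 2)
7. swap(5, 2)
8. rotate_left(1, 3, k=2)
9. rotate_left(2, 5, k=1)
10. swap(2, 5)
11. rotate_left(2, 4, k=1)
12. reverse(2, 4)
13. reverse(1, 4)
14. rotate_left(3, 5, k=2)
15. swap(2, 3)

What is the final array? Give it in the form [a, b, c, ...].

Answer: [5, 3, 1, 2, 4, 0]

Derivation:
After 1 (swap(1, 4)): [3, 5, 2, 1, 0, 4]
After 2 (rotate_left(3, 5, k=1)): [3, 5, 2, 0, 4, 1]
After 3 (swap(2, 0)): [2, 5, 3, 0, 4, 1]
After 4 (swap(2, 4)): [2, 5, 4, 0, 3, 1]
After 5 (swap(1, 2)): [2, 4, 5, 0, 3, 1]
After 6 (reverse(0, 2)): [5, 4, 2, 0, 3, 1]
After 7 (swap(5, 2)): [5, 4, 1, 0, 3, 2]
After 8 (rotate_left(1, 3, k=2)): [5, 0, 4, 1, 3, 2]
After 9 (rotate_left(2, 5, k=1)): [5, 0, 1, 3, 2, 4]
After 10 (swap(2, 5)): [5, 0, 4, 3, 2, 1]
After 11 (rotate_left(2, 4, k=1)): [5, 0, 3, 2, 4, 1]
After 12 (reverse(2, 4)): [5, 0, 4, 2, 3, 1]
After 13 (reverse(1, 4)): [5, 3, 2, 4, 0, 1]
After 14 (rotate_left(3, 5, k=2)): [5, 3, 2, 1, 4, 0]
After 15 (swap(2, 3)): [5, 3, 1, 2, 4, 0]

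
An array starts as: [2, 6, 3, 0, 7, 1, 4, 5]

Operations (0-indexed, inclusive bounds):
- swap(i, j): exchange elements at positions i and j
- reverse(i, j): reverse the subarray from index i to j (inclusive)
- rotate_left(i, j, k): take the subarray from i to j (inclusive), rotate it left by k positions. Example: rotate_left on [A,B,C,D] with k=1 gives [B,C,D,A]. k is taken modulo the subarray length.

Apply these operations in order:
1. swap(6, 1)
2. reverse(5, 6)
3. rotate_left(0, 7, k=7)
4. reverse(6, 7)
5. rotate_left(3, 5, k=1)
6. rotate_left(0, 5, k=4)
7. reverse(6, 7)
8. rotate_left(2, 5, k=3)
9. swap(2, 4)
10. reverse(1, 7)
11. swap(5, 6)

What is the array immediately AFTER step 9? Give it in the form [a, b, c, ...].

Answer: [7, 3, 2, 5, 0, 4, 6, 1]

Derivation:
After 1 (swap(6, 1)): [2, 4, 3, 0, 7, 1, 6, 5]
After 2 (reverse(5, 6)): [2, 4, 3, 0, 7, 6, 1, 5]
After 3 (rotate_left(0, 7, k=7)): [5, 2, 4, 3, 0, 7, 6, 1]
After 4 (reverse(6, 7)): [5, 2, 4, 3, 0, 7, 1, 6]
After 5 (rotate_left(3, 5, k=1)): [5, 2, 4, 0, 7, 3, 1, 6]
After 6 (rotate_left(0, 5, k=4)): [7, 3, 5, 2, 4, 0, 1, 6]
After 7 (reverse(6, 7)): [7, 3, 5, 2, 4, 0, 6, 1]
After 8 (rotate_left(2, 5, k=3)): [7, 3, 0, 5, 2, 4, 6, 1]
After 9 (swap(2, 4)): [7, 3, 2, 5, 0, 4, 6, 1]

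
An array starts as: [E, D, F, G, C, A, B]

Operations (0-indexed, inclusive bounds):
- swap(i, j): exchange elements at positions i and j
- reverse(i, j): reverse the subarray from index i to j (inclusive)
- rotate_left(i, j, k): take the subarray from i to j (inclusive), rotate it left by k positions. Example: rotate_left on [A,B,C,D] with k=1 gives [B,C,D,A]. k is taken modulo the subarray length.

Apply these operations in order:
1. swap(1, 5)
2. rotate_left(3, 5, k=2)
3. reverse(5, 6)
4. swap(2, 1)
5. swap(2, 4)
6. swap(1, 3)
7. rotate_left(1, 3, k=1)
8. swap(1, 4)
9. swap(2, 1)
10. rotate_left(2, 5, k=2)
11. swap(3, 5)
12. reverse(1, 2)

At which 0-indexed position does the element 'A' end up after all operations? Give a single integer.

Answer: 4

Derivation:
After 1 (swap(1, 5)): [E, A, F, G, C, D, B]
After 2 (rotate_left(3, 5, k=2)): [E, A, F, D, G, C, B]
After 3 (reverse(5, 6)): [E, A, F, D, G, B, C]
After 4 (swap(2, 1)): [E, F, A, D, G, B, C]
After 5 (swap(2, 4)): [E, F, G, D, A, B, C]
After 6 (swap(1, 3)): [E, D, G, F, A, B, C]
After 7 (rotate_left(1, 3, k=1)): [E, G, F, D, A, B, C]
After 8 (swap(1, 4)): [E, A, F, D, G, B, C]
After 9 (swap(2, 1)): [E, F, A, D, G, B, C]
After 10 (rotate_left(2, 5, k=2)): [E, F, G, B, A, D, C]
After 11 (swap(3, 5)): [E, F, G, D, A, B, C]
After 12 (reverse(1, 2)): [E, G, F, D, A, B, C]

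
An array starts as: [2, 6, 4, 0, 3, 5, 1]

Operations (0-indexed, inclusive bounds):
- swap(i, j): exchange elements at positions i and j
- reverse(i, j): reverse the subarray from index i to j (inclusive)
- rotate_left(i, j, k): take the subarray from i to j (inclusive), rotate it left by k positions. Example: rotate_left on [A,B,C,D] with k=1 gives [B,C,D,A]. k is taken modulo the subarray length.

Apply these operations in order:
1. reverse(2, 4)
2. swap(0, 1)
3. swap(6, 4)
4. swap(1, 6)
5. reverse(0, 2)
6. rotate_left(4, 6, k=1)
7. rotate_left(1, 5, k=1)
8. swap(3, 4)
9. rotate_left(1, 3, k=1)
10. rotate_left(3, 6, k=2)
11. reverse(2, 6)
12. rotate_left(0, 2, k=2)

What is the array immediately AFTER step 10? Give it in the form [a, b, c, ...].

After 1 (reverse(2, 4)): [2, 6, 3, 0, 4, 5, 1]
After 2 (swap(0, 1)): [6, 2, 3, 0, 4, 5, 1]
After 3 (swap(6, 4)): [6, 2, 3, 0, 1, 5, 4]
After 4 (swap(1, 6)): [6, 4, 3, 0, 1, 5, 2]
After 5 (reverse(0, 2)): [3, 4, 6, 0, 1, 5, 2]
After 6 (rotate_left(4, 6, k=1)): [3, 4, 6, 0, 5, 2, 1]
After 7 (rotate_left(1, 5, k=1)): [3, 6, 0, 5, 2, 4, 1]
After 8 (swap(3, 4)): [3, 6, 0, 2, 5, 4, 1]
After 9 (rotate_left(1, 3, k=1)): [3, 0, 2, 6, 5, 4, 1]
After 10 (rotate_left(3, 6, k=2)): [3, 0, 2, 4, 1, 6, 5]

Answer: [3, 0, 2, 4, 1, 6, 5]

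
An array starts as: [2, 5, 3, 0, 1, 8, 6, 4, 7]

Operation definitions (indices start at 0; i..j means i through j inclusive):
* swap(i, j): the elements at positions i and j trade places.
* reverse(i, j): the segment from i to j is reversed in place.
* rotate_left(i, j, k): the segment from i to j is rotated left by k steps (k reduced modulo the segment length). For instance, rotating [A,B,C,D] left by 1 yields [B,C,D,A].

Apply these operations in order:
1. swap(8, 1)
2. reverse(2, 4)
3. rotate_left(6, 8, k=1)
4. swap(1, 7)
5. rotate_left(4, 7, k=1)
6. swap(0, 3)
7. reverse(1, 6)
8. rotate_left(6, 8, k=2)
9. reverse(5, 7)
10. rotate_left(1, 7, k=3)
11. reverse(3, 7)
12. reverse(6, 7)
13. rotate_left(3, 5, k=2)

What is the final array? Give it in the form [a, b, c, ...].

Answer: [0, 2, 5, 7, 8, 4, 6, 1, 3]

Derivation:
After 1 (swap(8, 1)): [2, 7, 3, 0, 1, 8, 6, 4, 5]
After 2 (reverse(2, 4)): [2, 7, 1, 0, 3, 8, 6, 4, 5]
After 3 (rotate_left(6, 8, k=1)): [2, 7, 1, 0, 3, 8, 4, 5, 6]
After 4 (swap(1, 7)): [2, 5, 1, 0, 3, 8, 4, 7, 6]
After 5 (rotate_left(4, 7, k=1)): [2, 5, 1, 0, 8, 4, 7, 3, 6]
After 6 (swap(0, 3)): [0, 5, 1, 2, 8, 4, 7, 3, 6]
After 7 (reverse(1, 6)): [0, 7, 4, 8, 2, 1, 5, 3, 6]
After 8 (rotate_left(6, 8, k=2)): [0, 7, 4, 8, 2, 1, 6, 5, 3]
After 9 (reverse(5, 7)): [0, 7, 4, 8, 2, 5, 6, 1, 3]
After 10 (rotate_left(1, 7, k=3)): [0, 2, 5, 6, 1, 7, 4, 8, 3]
After 11 (reverse(3, 7)): [0, 2, 5, 8, 4, 7, 1, 6, 3]
After 12 (reverse(6, 7)): [0, 2, 5, 8, 4, 7, 6, 1, 3]
After 13 (rotate_left(3, 5, k=2)): [0, 2, 5, 7, 8, 4, 6, 1, 3]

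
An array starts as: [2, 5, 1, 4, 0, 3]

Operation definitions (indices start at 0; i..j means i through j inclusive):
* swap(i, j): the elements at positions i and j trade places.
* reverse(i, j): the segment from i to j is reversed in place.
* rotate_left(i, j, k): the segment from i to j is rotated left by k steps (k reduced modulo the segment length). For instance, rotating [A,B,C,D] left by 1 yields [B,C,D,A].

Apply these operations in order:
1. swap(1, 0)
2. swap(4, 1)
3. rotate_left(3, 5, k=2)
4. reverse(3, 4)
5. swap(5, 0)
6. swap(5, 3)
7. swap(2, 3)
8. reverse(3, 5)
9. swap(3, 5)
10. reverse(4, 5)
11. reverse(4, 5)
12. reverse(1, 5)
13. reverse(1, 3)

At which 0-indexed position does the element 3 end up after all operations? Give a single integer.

Answer: 2

Derivation:
After 1 (swap(1, 0)): [5, 2, 1, 4, 0, 3]
After 2 (swap(4, 1)): [5, 0, 1, 4, 2, 3]
After 3 (rotate_left(3, 5, k=2)): [5, 0, 1, 3, 4, 2]
After 4 (reverse(3, 4)): [5, 0, 1, 4, 3, 2]
After 5 (swap(5, 0)): [2, 0, 1, 4, 3, 5]
After 6 (swap(5, 3)): [2, 0, 1, 5, 3, 4]
After 7 (swap(2, 3)): [2, 0, 5, 1, 3, 4]
After 8 (reverse(3, 5)): [2, 0, 5, 4, 3, 1]
After 9 (swap(3, 5)): [2, 0, 5, 1, 3, 4]
After 10 (reverse(4, 5)): [2, 0, 5, 1, 4, 3]
After 11 (reverse(4, 5)): [2, 0, 5, 1, 3, 4]
After 12 (reverse(1, 5)): [2, 4, 3, 1, 5, 0]
After 13 (reverse(1, 3)): [2, 1, 3, 4, 5, 0]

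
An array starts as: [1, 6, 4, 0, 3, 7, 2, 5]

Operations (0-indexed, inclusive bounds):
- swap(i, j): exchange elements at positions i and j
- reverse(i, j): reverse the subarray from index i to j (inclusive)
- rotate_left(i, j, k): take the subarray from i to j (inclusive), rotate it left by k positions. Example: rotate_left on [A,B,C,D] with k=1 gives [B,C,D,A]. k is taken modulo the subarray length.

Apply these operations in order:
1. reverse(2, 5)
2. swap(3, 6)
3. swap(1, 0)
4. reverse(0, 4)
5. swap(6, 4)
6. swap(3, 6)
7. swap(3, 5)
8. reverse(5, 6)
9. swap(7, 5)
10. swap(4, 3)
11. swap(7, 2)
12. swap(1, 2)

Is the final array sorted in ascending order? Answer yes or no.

After 1 (reverse(2, 5)): [1, 6, 7, 3, 0, 4, 2, 5]
After 2 (swap(3, 6)): [1, 6, 7, 2, 0, 4, 3, 5]
After 3 (swap(1, 0)): [6, 1, 7, 2, 0, 4, 3, 5]
After 4 (reverse(0, 4)): [0, 2, 7, 1, 6, 4, 3, 5]
After 5 (swap(6, 4)): [0, 2, 7, 1, 3, 4, 6, 5]
After 6 (swap(3, 6)): [0, 2, 7, 6, 3, 4, 1, 5]
After 7 (swap(3, 5)): [0, 2, 7, 4, 3, 6, 1, 5]
After 8 (reverse(5, 6)): [0, 2, 7, 4, 3, 1, 6, 5]
After 9 (swap(7, 5)): [0, 2, 7, 4, 3, 5, 6, 1]
After 10 (swap(4, 3)): [0, 2, 7, 3, 4, 5, 6, 1]
After 11 (swap(7, 2)): [0, 2, 1, 3, 4, 5, 6, 7]
After 12 (swap(1, 2)): [0, 1, 2, 3, 4, 5, 6, 7]

Answer: yes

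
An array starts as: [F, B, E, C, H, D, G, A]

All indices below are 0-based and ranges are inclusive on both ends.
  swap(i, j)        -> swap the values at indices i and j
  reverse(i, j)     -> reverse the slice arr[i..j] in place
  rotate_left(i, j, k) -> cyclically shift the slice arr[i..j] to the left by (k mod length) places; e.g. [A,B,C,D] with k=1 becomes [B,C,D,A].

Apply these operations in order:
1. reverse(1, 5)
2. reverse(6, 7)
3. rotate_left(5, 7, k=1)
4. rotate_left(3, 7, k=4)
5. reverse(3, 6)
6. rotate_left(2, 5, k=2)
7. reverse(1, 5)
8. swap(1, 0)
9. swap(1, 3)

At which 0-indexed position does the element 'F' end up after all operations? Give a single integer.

Answer: 3

Derivation:
After 1 (reverse(1, 5)): [F, D, H, C, E, B, G, A]
After 2 (reverse(6, 7)): [F, D, H, C, E, B, A, G]
After 3 (rotate_left(5, 7, k=1)): [F, D, H, C, E, A, G, B]
After 4 (rotate_left(3, 7, k=4)): [F, D, H, B, C, E, A, G]
After 5 (reverse(3, 6)): [F, D, H, A, E, C, B, G]
After 6 (rotate_left(2, 5, k=2)): [F, D, E, C, H, A, B, G]
After 7 (reverse(1, 5)): [F, A, H, C, E, D, B, G]
After 8 (swap(1, 0)): [A, F, H, C, E, D, B, G]
After 9 (swap(1, 3)): [A, C, H, F, E, D, B, G]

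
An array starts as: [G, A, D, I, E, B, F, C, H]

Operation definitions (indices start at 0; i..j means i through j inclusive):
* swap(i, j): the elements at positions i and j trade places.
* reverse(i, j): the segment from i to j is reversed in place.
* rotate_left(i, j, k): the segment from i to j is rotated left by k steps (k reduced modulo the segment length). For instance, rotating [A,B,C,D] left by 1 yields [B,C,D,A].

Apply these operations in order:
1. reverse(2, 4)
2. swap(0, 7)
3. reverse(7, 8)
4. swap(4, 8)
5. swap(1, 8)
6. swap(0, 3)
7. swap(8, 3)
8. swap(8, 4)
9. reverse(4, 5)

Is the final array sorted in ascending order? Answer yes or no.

Answer: no

Derivation:
After 1 (reverse(2, 4)): [G, A, E, I, D, B, F, C, H]
After 2 (swap(0, 7)): [C, A, E, I, D, B, F, G, H]
After 3 (reverse(7, 8)): [C, A, E, I, D, B, F, H, G]
After 4 (swap(4, 8)): [C, A, E, I, G, B, F, H, D]
After 5 (swap(1, 8)): [C, D, E, I, G, B, F, H, A]
After 6 (swap(0, 3)): [I, D, E, C, G, B, F, H, A]
After 7 (swap(8, 3)): [I, D, E, A, G, B, F, H, C]
After 8 (swap(8, 4)): [I, D, E, A, C, B, F, H, G]
After 9 (reverse(4, 5)): [I, D, E, A, B, C, F, H, G]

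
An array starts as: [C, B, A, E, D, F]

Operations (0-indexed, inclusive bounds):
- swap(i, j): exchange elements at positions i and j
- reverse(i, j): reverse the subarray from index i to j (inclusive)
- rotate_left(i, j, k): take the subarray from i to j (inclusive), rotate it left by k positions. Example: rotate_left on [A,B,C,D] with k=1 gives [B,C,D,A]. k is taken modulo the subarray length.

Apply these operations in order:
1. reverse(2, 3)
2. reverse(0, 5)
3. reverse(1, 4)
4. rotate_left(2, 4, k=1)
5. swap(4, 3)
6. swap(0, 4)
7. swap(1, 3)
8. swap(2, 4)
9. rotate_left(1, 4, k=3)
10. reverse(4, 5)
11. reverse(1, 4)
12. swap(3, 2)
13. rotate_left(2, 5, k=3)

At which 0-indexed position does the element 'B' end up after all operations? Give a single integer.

After 1 (reverse(2, 3)): [C, B, E, A, D, F]
After 2 (reverse(0, 5)): [F, D, A, E, B, C]
After 3 (reverse(1, 4)): [F, B, E, A, D, C]
After 4 (rotate_left(2, 4, k=1)): [F, B, A, D, E, C]
After 5 (swap(4, 3)): [F, B, A, E, D, C]
After 6 (swap(0, 4)): [D, B, A, E, F, C]
After 7 (swap(1, 3)): [D, E, A, B, F, C]
After 8 (swap(2, 4)): [D, E, F, B, A, C]
After 9 (rotate_left(1, 4, k=3)): [D, A, E, F, B, C]
After 10 (reverse(4, 5)): [D, A, E, F, C, B]
After 11 (reverse(1, 4)): [D, C, F, E, A, B]
After 12 (swap(3, 2)): [D, C, E, F, A, B]
After 13 (rotate_left(2, 5, k=3)): [D, C, B, E, F, A]

Answer: 2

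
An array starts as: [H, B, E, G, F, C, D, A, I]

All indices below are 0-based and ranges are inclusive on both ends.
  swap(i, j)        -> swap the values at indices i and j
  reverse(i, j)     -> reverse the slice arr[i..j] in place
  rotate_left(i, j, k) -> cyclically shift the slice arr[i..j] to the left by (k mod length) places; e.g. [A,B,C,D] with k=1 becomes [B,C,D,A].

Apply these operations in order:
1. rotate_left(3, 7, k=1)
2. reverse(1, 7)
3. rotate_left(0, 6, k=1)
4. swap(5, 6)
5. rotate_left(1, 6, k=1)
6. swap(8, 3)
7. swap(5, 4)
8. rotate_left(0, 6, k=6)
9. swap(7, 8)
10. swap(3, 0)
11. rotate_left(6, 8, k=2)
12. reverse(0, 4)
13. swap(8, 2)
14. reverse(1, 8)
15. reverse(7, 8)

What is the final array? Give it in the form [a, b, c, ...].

After 1 (rotate_left(3, 7, k=1)): [H, B, E, F, C, D, A, G, I]
After 2 (reverse(1, 7)): [H, G, A, D, C, F, E, B, I]
After 3 (rotate_left(0, 6, k=1)): [G, A, D, C, F, E, H, B, I]
After 4 (swap(5, 6)): [G, A, D, C, F, H, E, B, I]
After 5 (rotate_left(1, 6, k=1)): [G, D, C, F, H, E, A, B, I]
After 6 (swap(8, 3)): [G, D, C, I, H, E, A, B, F]
After 7 (swap(5, 4)): [G, D, C, I, E, H, A, B, F]
After 8 (rotate_left(0, 6, k=6)): [A, G, D, C, I, E, H, B, F]
After 9 (swap(7, 8)): [A, G, D, C, I, E, H, F, B]
After 10 (swap(3, 0)): [C, G, D, A, I, E, H, F, B]
After 11 (rotate_left(6, 8, k=2)): [C, G, D, A, I, E, B, H, F]
After 12 (reverse(0, 4)): [I, A, D, G, C, E, B, H, F]
After 13 (swap(8, 2)): [I, A, F, G, C, E, B, H, D]
After 14 (reverse(1, 8)): [I, D, H, B, E, C, G, F, A]
After 15 (reverse(7, 8)): [I, D, H, B, E, C, G, A, F]

Answer: [I, D, H, B, E, C, G, A, F]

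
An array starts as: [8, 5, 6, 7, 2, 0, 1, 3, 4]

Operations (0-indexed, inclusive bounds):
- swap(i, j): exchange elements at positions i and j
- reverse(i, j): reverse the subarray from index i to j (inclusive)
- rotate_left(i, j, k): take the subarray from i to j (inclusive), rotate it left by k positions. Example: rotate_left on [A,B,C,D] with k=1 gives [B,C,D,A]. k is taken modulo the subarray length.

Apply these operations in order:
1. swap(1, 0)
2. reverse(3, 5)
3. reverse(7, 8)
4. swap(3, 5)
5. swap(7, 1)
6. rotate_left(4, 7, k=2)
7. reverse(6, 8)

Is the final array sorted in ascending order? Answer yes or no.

After 1 (swap(1, 0)): [5, 8, 6, 7, 2, 0, 1, 3, 4]
After 2 (reverse(3, 5)): [5, 8, 6, 0, 2, 7, 1, 3, 4]
After 3 (reverse(7, 8)): [5, 8, 6, 0, 2, 7, 1, 4, 3]
After 4 (swap(3, 5)): [5, 8, 6, 7, 2, 0, 1, 4, 3]
After 5 (swap(7, 1)): [5, 4, 6, 7, 2, 0, 1, 8, 3]
After 6 (rotate_left(4, 7, k=2)): [5, 4, 6, 7, 1, 8, 2, 0, 3]
After 7 (reverse(6, 8)): [5, 4, 6, 7, 1, 8, 3, 0, 2]

Answer: no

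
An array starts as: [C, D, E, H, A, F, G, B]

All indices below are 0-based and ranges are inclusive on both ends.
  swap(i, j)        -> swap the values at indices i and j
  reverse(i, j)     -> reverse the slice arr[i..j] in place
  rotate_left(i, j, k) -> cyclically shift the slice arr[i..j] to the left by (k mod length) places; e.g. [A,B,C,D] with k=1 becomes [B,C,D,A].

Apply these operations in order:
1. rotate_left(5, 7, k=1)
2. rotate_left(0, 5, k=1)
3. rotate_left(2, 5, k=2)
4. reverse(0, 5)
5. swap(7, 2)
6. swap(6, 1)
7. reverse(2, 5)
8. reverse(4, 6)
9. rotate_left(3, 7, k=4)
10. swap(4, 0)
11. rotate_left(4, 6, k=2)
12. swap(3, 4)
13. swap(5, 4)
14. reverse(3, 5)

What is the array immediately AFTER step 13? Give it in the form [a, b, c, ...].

After 1 (rotate_left(5, 7, k=1)): [C, D, E, H, A, G, B, F]
After 2 (rotate_left(0, 5, k=1)): [D, E, H, A, G, C, B, F]
After 3 (rotate_left(2, 5, k=2)): [D, E, G, C, H, A, B, F]
After 4 (reverse(0, 5)): [A, H, C, G, E, D, B, F]
After 5 (swap(7, 2)): [A, H, F, G, E, D, B, C]
After 6 (swap(6, 1)): [A, B, F, G, E, D, H, C]
After 7 (reverse(2, 5)): [A, B, D, E, G, F, H, C]
After 8 (reverse(4, 6)): [A, B, D, E, H, F, G, C]
After 9 (rotate_left(3, 7, k=4)): [A, B, D, C, E, H, F, G]
After 10 (swap(4, 0)): [E, B, D, C, A, H, F, G]
After 11 (rotate_left(4, 6, k=2)): [E, B, D, C, F, A, H, G]
After 12 (swap(3, 4)): [E, B, D, F, C, A, H, G]
After 13 (swap(5, 4)): [E, B, D, F, A, C, H, G]

Answer: [E, B, D, F, A, C, H, G]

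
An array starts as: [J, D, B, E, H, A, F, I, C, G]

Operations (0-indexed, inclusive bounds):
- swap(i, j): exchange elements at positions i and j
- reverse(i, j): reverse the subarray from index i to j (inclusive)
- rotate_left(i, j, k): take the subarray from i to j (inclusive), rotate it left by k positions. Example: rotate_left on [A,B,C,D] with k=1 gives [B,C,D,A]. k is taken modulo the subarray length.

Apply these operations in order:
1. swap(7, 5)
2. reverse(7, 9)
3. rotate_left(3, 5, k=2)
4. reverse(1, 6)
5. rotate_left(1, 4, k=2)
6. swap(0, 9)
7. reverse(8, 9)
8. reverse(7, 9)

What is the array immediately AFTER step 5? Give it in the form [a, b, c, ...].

After 1 (swap(7, 5)): [J, D, B, E, H, I, F, A, C, G]
After 2 (reverse(7, 9)): [J, D, B, E, H, I, F, G, C, A]
After 3 (rotate_left(3, 5, k=2)): [J, D, B, I, E, H, F, G, C, A]
After 4 (reverse(1, 6)): [J, F, H, E, I, B, D, G, C, A]
After 5 (rotate_left(1, 4, k=2)): [J, E, I, F, H, B, D, G, C, A]

Answer: [J, E, I, F, H, B, D, G, C, A]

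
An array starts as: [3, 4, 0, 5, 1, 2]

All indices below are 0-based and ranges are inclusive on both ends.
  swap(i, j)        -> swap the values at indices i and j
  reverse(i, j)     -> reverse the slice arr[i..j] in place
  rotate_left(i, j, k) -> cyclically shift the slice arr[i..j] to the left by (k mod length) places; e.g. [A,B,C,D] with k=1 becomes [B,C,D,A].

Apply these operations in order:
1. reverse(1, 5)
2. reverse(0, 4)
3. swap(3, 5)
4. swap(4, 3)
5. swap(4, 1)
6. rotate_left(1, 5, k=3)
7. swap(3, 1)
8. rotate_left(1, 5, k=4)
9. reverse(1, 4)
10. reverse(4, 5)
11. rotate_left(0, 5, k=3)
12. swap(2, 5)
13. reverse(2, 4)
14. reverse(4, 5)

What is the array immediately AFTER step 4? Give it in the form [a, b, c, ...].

Answer: [0, 5, 1, 3, 4, 2]

Derivation:
After 1 (reverse(1, 5)): [3, 2, 1, 5, 0, 4]
After 2 (reverse(0, 4)): [0, 5, 1, 2, 3, 4]
After 3 (swap(3, 5)): [0, 5, 1, 4, 3, 2]
After 4 (swap(4, 3)): [0, 5, 1, 3, 4, 2]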